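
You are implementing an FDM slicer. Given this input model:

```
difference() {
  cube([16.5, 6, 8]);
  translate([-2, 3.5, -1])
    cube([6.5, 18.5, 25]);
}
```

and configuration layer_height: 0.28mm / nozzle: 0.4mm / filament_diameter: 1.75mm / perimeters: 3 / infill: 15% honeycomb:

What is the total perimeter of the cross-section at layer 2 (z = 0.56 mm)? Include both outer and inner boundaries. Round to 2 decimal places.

45.00 mm

At z = 0.56 mm: the cube is present — its section is the full 16.5×6 rectangle (perimeter 45.00 mm); the cube at (-2, 3.5) (footprint 6.5×18.5) is included at this height (perimeter 50.00 mm); Subtracting the remaining from the first: starting from the 16.5×6 cube, the 6.5×18.5 cube at (-2, 3.5) partially overlaps it — only the 11.25 mm² overlap (of its 120.25 mm²) is removed, clipping the outline — boundary = 45.00 mm. Overall, the cross-section is a single solid region. Total boundary length (outer) = 45.00 mm.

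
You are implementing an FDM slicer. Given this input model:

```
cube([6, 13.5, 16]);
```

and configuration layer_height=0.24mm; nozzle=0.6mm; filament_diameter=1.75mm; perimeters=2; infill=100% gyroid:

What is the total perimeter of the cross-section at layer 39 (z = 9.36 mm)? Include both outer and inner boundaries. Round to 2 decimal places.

39.00 mm

At z = 9.36 mm: the 6×13.5 cube contributes its full rectangle (perimeter 39.00 mm). Overall, the cross-section is a single solid region. Total boundary length (outer) = 39.00 mm.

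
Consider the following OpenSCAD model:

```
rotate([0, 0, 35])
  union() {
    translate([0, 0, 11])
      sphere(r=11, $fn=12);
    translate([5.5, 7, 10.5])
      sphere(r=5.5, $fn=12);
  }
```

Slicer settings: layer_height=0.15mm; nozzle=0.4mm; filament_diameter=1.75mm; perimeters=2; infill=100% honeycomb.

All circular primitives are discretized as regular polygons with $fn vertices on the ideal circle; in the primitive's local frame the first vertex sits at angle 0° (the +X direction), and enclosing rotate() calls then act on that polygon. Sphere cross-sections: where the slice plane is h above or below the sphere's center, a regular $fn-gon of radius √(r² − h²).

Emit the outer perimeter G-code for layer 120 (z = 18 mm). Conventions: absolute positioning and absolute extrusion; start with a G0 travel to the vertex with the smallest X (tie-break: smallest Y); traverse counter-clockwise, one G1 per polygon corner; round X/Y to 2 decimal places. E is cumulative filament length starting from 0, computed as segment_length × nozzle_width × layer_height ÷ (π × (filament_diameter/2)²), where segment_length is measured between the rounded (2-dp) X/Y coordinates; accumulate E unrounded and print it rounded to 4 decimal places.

G0 X-8.45 Y-0.74 Z18.00
G1 X-6.95 Y-4.87 E0.1096
G1 X-3.59 Y-7.69 E0.2190
G1 X0.74 Y-8.45 E0.3287
G1 X4.87 Y-6.95 E0.4383
G1 X7.69 Y-3.59 E0.5477
G1 X8.45 Y0.74 E0.6574
G1 X6.95 Y4.87 E0.7670
G1 X3.59 Y7.69 E0.8764
G1 X-0.74 Y8.45 E0.9861
G1 X-4.87 Y6.95 E1.0957
G1 X-7.69 Y3.59 E1.2051
G1 X-8.45 Y-0.74 E1.3148

At z = 18 mm: the sphere: section is a regular 12-gon, circumradius = √(r²−h²) = √(11²−7²) = 8.485; the sphere at (5.5, 7) is not intersected at this z (|z−center|=7.500 > r=5.5); Merging all regions: only the r=11 sphere is present, so the union is just that shape — 1 connected region; (whole slice rotated 35° about Z — lengths, areas and connectivity unchanged). The outline is a single polygon with 12 vertices. Extrusion per mm of travel: 0.4 × 0.15 / (π × 0.875²) = 0.024945. Accumulating E over each segment gives final E = 1.3148.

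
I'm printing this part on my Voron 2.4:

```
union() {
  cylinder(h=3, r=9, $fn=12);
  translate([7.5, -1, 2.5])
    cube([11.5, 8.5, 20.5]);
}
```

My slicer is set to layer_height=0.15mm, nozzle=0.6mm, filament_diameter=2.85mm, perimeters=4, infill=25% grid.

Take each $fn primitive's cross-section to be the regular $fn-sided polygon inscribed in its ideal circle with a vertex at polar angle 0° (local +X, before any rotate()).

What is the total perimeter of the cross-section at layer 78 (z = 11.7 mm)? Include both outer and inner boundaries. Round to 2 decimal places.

At z = 11.7 mm: the cylinder is absent (z outside [0, 3]); the cube at (7.5, -1) (footprint 11.5×8.5) is included at this height (perimeter 40.00 mm); Combining (union): only the 11.5×8.5 cube at (7.5, -1) is present, so the union is just that shape — boundary = 40.00 mm. Overall, the cross-section is a single solid region. Total boundary length (outer) = 40.00 mm.

40.00 mm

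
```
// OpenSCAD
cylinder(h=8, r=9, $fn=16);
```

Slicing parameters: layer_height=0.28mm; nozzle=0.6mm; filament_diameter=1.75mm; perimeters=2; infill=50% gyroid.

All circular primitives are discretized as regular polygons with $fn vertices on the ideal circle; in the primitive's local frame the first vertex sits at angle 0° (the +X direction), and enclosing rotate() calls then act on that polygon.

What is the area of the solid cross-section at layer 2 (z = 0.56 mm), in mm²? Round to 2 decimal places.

247.98 mm²

At z = 0.56 mm: the r=9 cylinder gives a regular 16-gon of circumradius 9 (constant along its height) (area = (16/2)·9.000²·sin(360°/16) = 247.98 mm²). Overall, the cross-section is a single solid region. Net area = 247.98 mm².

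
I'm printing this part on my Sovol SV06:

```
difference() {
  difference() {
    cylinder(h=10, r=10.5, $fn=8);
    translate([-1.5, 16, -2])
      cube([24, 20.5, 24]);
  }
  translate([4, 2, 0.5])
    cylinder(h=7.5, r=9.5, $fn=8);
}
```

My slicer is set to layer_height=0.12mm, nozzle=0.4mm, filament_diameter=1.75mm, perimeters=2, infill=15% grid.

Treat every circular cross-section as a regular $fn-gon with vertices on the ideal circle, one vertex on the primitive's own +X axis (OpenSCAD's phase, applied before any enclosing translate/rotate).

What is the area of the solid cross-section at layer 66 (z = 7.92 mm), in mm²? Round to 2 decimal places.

114.97 mm²

At z = 7.92 mm: the r=10.5 cylinder contributes a regular 8-gon of circumradius 10.5 (area = (8/2)·10.500²·sin(360°/8) = 311.83 mm²); the cube at (-1.5, 16) (footprint 24×20.5) is included at this height (area 492.00 mm²); Subtracting the remaining from the first: starting from the r=10.5 cylinder (311.83 mm²), the 24×20.5 cube at (-1.5, 16) misses the remaining region (no effect) — area = 311.83 mm²; the cylinder at (4, 2): section is a regular 8-gon, circumradius r=9.5 (area = (8/2)·9.500²·sin(360°/8) = 255.27 mm²); After the difference (first − rest): starting from that combined region (311.83 mm²), the r=9.5 cylinder at (4, 2) partially overlaps it — only the 196.87 mm² overlap (of its 255.27 mm²) is removed, clipping the outline — area = 114.97 mm². Overall, the cross-section is a single solid region. Net area = 114.97 mm².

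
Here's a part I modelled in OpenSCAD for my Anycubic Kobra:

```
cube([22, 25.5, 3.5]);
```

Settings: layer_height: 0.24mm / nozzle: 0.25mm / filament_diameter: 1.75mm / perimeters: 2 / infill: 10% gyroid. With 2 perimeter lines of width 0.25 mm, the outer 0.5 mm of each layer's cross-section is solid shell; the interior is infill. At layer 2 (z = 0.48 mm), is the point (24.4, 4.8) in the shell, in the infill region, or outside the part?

outside

At z = 0.48 mm: the cube is present — its section is the full 22×25.5 rectangle. Overall, the cross-section is a single solid region. The nearest boundary edge runs (22.00, 0.00)→(22.00, 25.50); distance from the point to it = 2.40 mm. The point is not inside any of the regions above, so it lies outside the cross-section (2.40 mm from the nearest boundary).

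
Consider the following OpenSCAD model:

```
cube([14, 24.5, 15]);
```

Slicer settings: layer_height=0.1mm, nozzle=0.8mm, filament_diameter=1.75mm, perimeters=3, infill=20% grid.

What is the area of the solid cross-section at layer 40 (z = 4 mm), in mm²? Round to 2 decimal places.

343.00 mm²

At z = 4 mm: the cube is present — its section is the full 14×24.5 rectangle (area 343.00 mm²). Overall, the cross-section is a single solid region. Net area = 343.00 mm².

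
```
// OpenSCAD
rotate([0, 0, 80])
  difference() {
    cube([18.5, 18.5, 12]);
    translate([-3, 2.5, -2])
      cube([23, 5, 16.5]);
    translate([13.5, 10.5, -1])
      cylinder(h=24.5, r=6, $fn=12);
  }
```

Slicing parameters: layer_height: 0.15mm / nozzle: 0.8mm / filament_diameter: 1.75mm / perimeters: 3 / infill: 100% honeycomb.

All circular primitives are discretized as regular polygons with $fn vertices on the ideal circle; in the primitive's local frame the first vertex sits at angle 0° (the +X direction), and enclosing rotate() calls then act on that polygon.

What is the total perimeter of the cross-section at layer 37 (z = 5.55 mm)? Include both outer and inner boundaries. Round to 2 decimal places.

102.97 mm

At z = 5.55 mm: the cube (footprint 18.5×18.5) is included at this height (perimeter 74.00 mm); the cube at (-3, 2.5) is present — its section is the full 23×5 rectangle (perimeter 56.00 mm); the cylinder at (13.5, 10.5): section is a regular 12-gon, circumradius r=6 (perimeter = 2·12·6.000·sin(180°/12) = 37.27 mm); Taking the first minus the rest: starting from the 18.5×18.5 cube, the 23×5 cube at (-3, 2.5) partially overlaps it — only the 92.50 mm² overlap (of its 115.00 mm²) is removed, clipping the outline; the r=6 cylinder at (13.5, 10.5) partially overlaps it — only the 83.98 mm² overlap (of its 108.00 mm²) is removed, clipping the outline — boundary = 102.97 mm; (whole slice rotated 80° about Z — lengths, areas and connectivity unchanged). Overall, the cross-section has 2 separate islands. Total boundary length (outer) = 102.97 mm.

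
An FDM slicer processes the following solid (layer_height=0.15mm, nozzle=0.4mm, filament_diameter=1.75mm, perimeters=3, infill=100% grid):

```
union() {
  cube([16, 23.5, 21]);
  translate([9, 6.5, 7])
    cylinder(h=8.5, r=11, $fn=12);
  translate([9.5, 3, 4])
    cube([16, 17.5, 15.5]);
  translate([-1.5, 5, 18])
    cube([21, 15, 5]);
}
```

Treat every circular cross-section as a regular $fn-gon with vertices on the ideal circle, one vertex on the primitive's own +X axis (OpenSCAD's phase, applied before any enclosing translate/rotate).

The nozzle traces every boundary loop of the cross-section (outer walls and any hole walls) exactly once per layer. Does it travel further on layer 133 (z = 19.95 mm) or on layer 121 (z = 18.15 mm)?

Layer 133 (z = 19.95): the cube is present — its section is the full 16×23.5 rectangle (perimeter 79.00 mm); the cylinder at (9, 6.5) is not intersected at this z (z outside [7, 15.5]); the cube at (9.5, 3) is not intersected at this z (z outside [4, 19.5]); the cube at (-1.5, 5) (footprint 21×15) is included at this height (perimeter 72.00 mm); Taking the union: the regions partially overlap (shared area 240.00 mm²), so the edge portions inside another operand are dropped and the merged outline is re-measured after clipping — boundary = 89.00 mm. So its perimeter = 89.00 mm. Layer 121 (z = 18.15): the cube (footprint 16×23.5) is included at this height (perimeter 79.00 mm); the cylinder at (9, 6.5) is not intersected at this z (z outside [7, 15.5]); the cube at (9.5, 3) is present — its section is the full 16×17.5 rectangle (perimeter 67.00 mm); the cube at (-1.5, 5) is present — its section is the full 21×15 rectangle (perimeter 72.00 mm); Combining (union): the regions partially overlap (shared area 406.25 mm²), so the edge portions inside another operand are dropped and the merged outline is re-measured after clipping — boundary = 101.00 mm. So its perimeter = 101.00 mm. Layer 121 is larger (101.00 vs 89.00 mm).

layer 121 (z = 18.15 mm)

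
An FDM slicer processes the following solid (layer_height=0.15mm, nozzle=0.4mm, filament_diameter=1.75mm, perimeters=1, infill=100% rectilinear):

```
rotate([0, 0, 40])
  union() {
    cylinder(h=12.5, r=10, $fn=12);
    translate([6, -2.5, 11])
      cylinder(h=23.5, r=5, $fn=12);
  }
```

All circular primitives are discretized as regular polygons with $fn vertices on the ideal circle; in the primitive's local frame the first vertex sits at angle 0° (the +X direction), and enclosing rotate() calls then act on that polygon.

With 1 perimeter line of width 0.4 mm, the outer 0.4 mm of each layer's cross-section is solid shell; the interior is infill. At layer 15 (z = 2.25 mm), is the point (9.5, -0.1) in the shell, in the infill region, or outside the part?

shell

At z = 2.25 mm: the cylinder: section is a regular 12-gon, circumradius r=10; the cylinder at (6, -2.5) does not reach this height (z outside [11, 34.5]); Merging all regions: only the r=10 cylinder is present, so the union is just that shape — 1 connected region; (rotated 40° about Z; rotation is an isometry so areas/perimeters/island counts are preserved). Overall, the cross-section is a single solid region. Undo the 40° rotation: the query point maps to (7.213, -6.183) in the un-rotated model frame. The nearest boundary edge runs (5.00, -8.66)→(8.66, -5.00); distance from the point to it = 0.19 mm. The point is inside the cross-section, 0.19 mm from the nearest boundary — within the 0.4 mm shell band (1 × 0.4).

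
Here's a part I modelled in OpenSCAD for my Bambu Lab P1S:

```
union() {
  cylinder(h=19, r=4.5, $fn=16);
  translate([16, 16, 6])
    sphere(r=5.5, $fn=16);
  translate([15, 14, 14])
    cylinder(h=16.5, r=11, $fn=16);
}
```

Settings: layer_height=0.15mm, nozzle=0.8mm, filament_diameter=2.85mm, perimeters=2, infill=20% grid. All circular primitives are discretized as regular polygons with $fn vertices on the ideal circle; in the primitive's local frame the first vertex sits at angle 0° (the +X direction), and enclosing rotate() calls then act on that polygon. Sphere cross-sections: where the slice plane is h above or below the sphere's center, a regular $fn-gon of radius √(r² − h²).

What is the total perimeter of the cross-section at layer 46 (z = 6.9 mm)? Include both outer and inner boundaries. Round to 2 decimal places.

61.97 mm

At z = 6.9 mm: the cylinder: section is a regular 16-gon, circumradius r=4.5 (perimeter = 2·16·4.500·sin(180°/16) = 28.09 mm); the sphere at (16, 16): section is a regular 16-gon, circumradius = √(r²−h²) = √(5.5²−0.9²) = 5.426 (perimeter = 2·16·5.426·sin(180°/16) = 33.87 mm); the cylinder at (15, 14) does not reach this height (z outside [14, 30.5]); Taking the union: the 2 present regions are separate (no shared area or edge), so areas and boundary lengths simply add and each stays a separate island — boundary = 61.97 mm. Overall, the cross-section has 2 separate islands. Total boundary length (outer) = 61.97 mm.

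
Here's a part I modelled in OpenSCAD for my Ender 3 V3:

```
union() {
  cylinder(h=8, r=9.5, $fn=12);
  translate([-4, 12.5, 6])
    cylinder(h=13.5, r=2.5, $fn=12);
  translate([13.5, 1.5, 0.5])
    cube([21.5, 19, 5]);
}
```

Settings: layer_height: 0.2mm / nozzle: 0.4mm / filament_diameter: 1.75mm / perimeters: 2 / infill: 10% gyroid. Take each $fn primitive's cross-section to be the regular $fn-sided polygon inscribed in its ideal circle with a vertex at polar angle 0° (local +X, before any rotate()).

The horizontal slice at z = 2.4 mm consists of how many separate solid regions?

At z = 2.4 mm: the cylinder: section is a regular 12-gon, circumradius r=9.5; the cylinder at (-4, 12.5) does not reach this height (z outside [6, 19.5]); the cube at (13.5, 1.5) (footprint 21.5×19) is included at this height; Merging all regions: the 2 present regions are separate (no shared area or edge), so areas and boundary lengths simply add and each stays a separate island — 2 connected regions. The result has 2 disconnected regions.

2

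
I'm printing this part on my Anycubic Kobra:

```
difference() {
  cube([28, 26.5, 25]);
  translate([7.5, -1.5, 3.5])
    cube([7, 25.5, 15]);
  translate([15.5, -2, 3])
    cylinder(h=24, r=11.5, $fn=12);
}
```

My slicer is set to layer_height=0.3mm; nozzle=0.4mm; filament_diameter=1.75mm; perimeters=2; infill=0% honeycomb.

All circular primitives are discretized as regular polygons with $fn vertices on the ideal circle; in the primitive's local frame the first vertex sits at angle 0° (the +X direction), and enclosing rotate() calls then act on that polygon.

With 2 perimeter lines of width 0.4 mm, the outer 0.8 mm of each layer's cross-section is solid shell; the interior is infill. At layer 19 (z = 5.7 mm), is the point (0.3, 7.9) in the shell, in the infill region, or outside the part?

At z = 5.7 mm: the cube (footprint 28×26.5) is included at this height; the cube at (7.5, -1.5) is present — its section is the full 7×25.5 rectangle; the cylinder at (15.5, -2): section is a regular 12-gon, circumradius r=11.5; Taking the first minus the rest: starting from the 28×26.5 cube, the 7×25.5 cube at (7.5, -1.5) partially overlaps it — only the 168.00 mm² overlap (of its 178.50 mm²) is removed, clipping the outline; the r=11.5 cylinder at (15.5, -2) partially overlaps it — only the 97.24 mm² overlap (of its 396.75 mm²) is removed, clipping the outline — 1 connected region. Overall, the cross-section is a single solid region. The nearest boundary edge runs (0.00, 0.00)→(0.00, 26.50); distance from the point to it = 0.30 mm. The point is inside the cross-section, 0.30 mm from the nearest boundary — within the 0.8 mm shell band (2 × 0.4).

shell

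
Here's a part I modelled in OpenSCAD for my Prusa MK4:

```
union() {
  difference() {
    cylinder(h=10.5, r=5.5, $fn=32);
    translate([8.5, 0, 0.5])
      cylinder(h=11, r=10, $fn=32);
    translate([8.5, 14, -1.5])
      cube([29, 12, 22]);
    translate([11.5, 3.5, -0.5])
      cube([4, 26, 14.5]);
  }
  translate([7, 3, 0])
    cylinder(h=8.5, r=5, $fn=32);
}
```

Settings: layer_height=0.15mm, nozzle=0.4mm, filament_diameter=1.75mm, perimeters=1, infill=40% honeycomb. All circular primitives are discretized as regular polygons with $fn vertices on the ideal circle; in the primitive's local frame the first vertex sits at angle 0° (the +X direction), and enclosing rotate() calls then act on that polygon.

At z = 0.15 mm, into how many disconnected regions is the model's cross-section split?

1

At z = 0.15 mm: the r=5.5 cylinder contributes a regular 32-gon of circumradius 5.5; the cylinder at (8.5, 0) is not intersected at this z (z outside [0.5, 11.5]); the cube at (8.5, 14) (footprint 29×12) is included at this height; the cube at (11.5, 3.5) is present — its section is the full 4×26 rectangle; Subtracting the remaining from the first: starting from the r=5.5 cylinder, the 29×12 cube at (8.5, 14) misses the remaining region (no effect); the 4×26 cube at (11.5, 3.5) misses the remaining region (no effect) — 1 connected region; the cylinder at (7, 3): section is a regular 32-gon, circumradius r=5; Combining (union): the regions partially overlap (shared area 14.04 mm²), so overlapping operands fuse into one piece — 1 connected region. The result has 1 disconnected region.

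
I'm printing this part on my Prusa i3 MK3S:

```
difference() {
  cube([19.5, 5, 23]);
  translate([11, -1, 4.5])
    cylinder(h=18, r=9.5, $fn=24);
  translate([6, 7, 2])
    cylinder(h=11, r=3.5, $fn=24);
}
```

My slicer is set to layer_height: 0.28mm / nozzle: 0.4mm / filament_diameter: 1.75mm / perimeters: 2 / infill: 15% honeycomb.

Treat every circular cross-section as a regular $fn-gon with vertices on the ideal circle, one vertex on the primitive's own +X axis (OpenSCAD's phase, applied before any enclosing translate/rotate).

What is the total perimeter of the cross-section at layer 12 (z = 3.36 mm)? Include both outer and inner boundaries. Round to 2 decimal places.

At z = 3.36 mm: the cube is present — its section is the full 19.5×5 rectangle (perimeter 49.00 mm); the cylinder at (11, -1) does not reach this height (z outside [4.5, 22.5]); the cylinder at (6, 7): section is a regular 24-gon, circumradius r=3.5 (perimeter = 2·24·3.500·sin(180°/24) = 21.93 mm); Taking the first minus the rest: starting from the 19.5×5 cube, the r=3.5 cylinder at (6, 7) partially overlaps it — only the 5.91 mm² overlap (of its 38.05 mm²) is removed, clipping the outline — boundary = 50.00 mm. Overall, the cross-section is a single solid region. Total boundary length (outer) = 50.00 mm.

50.00 mm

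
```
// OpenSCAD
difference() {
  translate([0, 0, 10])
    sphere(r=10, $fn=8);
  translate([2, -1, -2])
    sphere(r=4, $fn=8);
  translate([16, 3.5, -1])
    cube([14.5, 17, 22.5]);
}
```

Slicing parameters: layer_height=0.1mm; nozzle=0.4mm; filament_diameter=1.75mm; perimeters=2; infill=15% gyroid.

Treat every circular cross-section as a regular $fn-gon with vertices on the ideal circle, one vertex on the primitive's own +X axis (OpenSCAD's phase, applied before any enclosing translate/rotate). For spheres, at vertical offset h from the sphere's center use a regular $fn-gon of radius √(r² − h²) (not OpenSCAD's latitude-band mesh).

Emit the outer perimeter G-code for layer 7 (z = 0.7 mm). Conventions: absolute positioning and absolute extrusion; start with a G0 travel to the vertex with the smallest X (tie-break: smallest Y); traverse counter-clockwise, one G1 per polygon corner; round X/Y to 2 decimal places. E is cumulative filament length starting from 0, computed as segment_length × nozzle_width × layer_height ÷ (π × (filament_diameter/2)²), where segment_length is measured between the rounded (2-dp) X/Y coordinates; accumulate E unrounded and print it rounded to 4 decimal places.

G0 X-3.68 Y0.00 Z0.70
G1 X-2.60 Y-2.60 E0.0468
G1 X0.00 Y-3.68 E0.0936
G1 X0.67 Y-3.40 E0.1057
G1 X-0.09 Y-3.09 E0.1194
G1 X-0.95 Y-1.00 E0.1570
G1 X-0.09 Y1.09 E0.1945
G1 X2.00 Y1.95 E0.2321
G1 X3.05 Y1.52 E0.2510
G1 X2.60 Y2.60 E0.2704
G1 X0.00 Y3.68 E0.3173
G1 X-2.60 Y2.60 E0.3641
G1 X-3.68 Y0.00 E0.4109

At z = 0.7 mm: the sphere: section is a regular 8-gon, circumradius = √(r²−h²) = √(10²−9.3²) = 3.676; the r=4 sphere at (2, -1) slices to a regular 8-gon of circumradius 2.951 (√(r²−h²) with h=2.7 from center); the cube at (16, 3.5) is present — its section is the full 14.5×17 rectangle; Subtracting the remaining from the first: starting from the r=10 sphere, the r=4 sphere at (2, -1) partially overlaps it — only the 16.91 mm² overlap (of its 24.64 mm²) is removed, clipping the outline; the 14.5×17 cube at (16, 3.5) misses the remaining region (no effect) — 1 connected region. The outline is a single polygon with 12 vertices. Extrusion per mm of travel: 0.4 × 0.1 / (π × 0.875²) = 0.016630. Accumulating E over each segment gives final E = 0.4109.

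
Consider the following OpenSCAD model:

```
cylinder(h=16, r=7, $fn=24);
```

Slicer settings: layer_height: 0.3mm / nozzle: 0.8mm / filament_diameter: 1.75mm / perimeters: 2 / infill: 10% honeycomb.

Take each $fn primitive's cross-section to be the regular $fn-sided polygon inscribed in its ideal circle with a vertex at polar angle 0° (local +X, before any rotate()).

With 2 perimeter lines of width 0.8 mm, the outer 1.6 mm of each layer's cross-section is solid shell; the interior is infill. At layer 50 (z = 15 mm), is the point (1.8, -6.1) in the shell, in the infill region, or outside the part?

shell

At z = 15 mm: the r=7 cylinder gives a regular 24-gon of circumradius 7 (constant along its height). Overall, the cross-section is a single solid region. The nearest boundary edge runs (1.81, -6.76)→(3.50, -6.06); distance from the point to it = 0.62 mm. The point is inside the cross-section, 0.62 mm from the nearest boundary — within the 1.6 mm shell band (2 × 0.8).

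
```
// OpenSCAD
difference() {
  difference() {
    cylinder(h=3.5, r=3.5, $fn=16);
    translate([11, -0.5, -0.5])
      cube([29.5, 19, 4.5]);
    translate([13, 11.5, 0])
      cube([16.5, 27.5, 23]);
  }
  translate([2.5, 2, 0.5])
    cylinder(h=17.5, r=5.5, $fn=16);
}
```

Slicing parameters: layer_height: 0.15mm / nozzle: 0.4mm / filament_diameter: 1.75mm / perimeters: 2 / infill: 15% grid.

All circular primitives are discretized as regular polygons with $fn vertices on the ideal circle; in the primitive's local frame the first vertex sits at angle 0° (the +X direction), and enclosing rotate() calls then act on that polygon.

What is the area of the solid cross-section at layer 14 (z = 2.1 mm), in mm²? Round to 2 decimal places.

6.19 mm²

At z = 2.1 mm: the r=3.5 cylinder gives a regular 16-gon of circumradius 3.5 (constant along its height) (area = (16/2)·3.500²·sin(360°/16) = 37.50 mm²); the cube at (11, -0.5) (footprint 29.5×19) is included at this height (area 560.50 mm²); the cube at (13, 11.5) is present — its section is the full 16.5×27.5 rectangle (area 453.75 mm²); After the difference (first − rest): starting from the r=3.5 cylinder (37.50 mm²), the 29.5×19 cube at (11, -0.5) misses the remaining region (no effect); the 16.5×27.5 cube at (13, 11.5) misses the remaining region (no effect) — area = 37.50 mm²; the r=5.5 cylinder at (2.5, 2) gives a regular 16-gon of circumradius 5.5 (constant along its height) (area = (16/2)·5.500²·sin(360°/16) = 92.61 mm²); After the difference (first − rest): starting from that combined region (37.50 mm²), the r=5.5 cylinder at (2.5, 2) partially overlaps it — only the 31.32 mm² overlap (of its 92.61 mm²) is removed, clipping the outline — area = 6.19 mm². Overall, the cross-section is a single solid region. Net area = 6.19 mm².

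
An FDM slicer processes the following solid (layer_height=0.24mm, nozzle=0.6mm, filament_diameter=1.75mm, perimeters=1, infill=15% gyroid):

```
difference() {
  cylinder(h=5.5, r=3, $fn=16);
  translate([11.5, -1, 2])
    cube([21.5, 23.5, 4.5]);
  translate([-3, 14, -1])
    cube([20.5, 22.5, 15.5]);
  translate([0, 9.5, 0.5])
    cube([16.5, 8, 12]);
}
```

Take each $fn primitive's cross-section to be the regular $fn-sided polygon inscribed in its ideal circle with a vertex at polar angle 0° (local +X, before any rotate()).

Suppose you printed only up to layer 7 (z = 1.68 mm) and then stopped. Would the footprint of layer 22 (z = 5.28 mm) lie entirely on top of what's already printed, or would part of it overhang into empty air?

Compare the two slices. At z = 1.68: the cylinder: section is a regular 16-gon, circumradius r=3 (area = (16/2)·3.000²·sin(360°/16) = 27.55 mm²); the cube at (11.5, -1) is not intersected at this z (z outside [2, 6.5]); the cube at (-3, 14) (footprint 20.5×22.5) is included at this height (area 461.25 mm²); the 16.5×8 cube at (0, 9.5) contributes its full rectangle (area 132.00 mm²); Taking the first minus the rest: starting from the r=3 cylinder (27.55 mm²), the 20.5×22.5 cube at (-3, 14) misses the remaining region (no effect); the 16.5×8 cube at (0, 9.5) misses the remaining region (no effect) — area = 27.55 mm². At z = 5.28: the r=3 cylinder contributes a regular 16-gon of circumradius 3 (area = (16/2)·3.000²·sin(360°/16) = 27.55 mm²); the 21.5×23.5 cube at (11.5, -1) contributes its full rectangle (area 505.25 mm²); the 20.5×22.5 cube at (-3, 14) contributes its full rectangle (area 461.25 mm²); the cube at (0, 9.5) (footprint 16.5×8) is included at this height (area 132.00 mm²); Taking the first minus the rest: starting from the r=3 cylinder (27.55 mm²), the 21.5×23.5 cube at (11.5, -1) misses the remaining region (no effect); the 20.5×22.5 cube at (-3, 14) misses the remaining region (no effect); the 16.5×8 cube at (0, 9.5) misses the remaining region (no effect) — area = 27.55 mm². Checking containment: the cross-section at z = 5.28 is a subset of the cross-section at z = 1.68.

entirely on top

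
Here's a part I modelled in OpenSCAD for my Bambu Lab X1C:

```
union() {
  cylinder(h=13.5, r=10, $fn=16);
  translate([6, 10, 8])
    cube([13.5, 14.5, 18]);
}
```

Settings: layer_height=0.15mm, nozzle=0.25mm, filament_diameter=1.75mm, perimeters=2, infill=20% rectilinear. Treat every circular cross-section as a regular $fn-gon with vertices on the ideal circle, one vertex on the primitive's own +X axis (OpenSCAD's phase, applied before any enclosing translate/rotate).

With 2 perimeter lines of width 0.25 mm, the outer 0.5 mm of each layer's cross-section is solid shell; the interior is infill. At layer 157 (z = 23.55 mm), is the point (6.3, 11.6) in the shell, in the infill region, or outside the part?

shell

At z = 23.55 mm: the cylinder does not reach this height (z outside [0, 13.5]); the cube at (6, 10) is present — its section is the full 13.5×14.5 rectangle; Combining (union): only the 13.5×14.5 cube at (6, 10) is present, so the union is just that shape — 1 connected region. Overall, the cross-section is a single solid region. The nearest boundary edge runs (6.00, 24.50)→(6.00, 10.00); distance from the point to it = 0.30 mm. The point is inside the cross-section, 0.30 mm from the nearest boundary — within the 0.5 mm shell band (2 × 0.25).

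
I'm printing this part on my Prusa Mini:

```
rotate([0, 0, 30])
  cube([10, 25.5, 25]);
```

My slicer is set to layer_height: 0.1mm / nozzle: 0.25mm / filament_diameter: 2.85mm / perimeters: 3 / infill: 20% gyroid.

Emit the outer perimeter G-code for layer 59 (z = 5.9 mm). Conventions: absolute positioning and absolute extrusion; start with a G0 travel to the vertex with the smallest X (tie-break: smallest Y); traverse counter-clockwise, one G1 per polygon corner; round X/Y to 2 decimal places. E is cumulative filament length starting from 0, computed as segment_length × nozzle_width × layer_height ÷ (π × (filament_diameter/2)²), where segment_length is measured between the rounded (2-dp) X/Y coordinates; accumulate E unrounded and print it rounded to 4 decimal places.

At z = 5.9 mm: the cube (footprint 10×25.5) is included at this height; (rotated 30° about Z; rotation is an isometry so areas/perimeters/island counts are preserved). The outline is a single polygon with 4 vertices. Extrusion per mm of travel: 0.25 × 0.1 / (π × 1.425²) = 0.003919. Accumulating E over each segment gives final E = 0.2782.

G0 X-12.75 Y22.08 Z5.90
G1 X0.00 Y0.00 E0.0999
G1 X8.66 Y5.00 E0.1391
G1 X-4.09 Y27.08 E0.2390
G1 X-12.75 Y22.08 E0.2782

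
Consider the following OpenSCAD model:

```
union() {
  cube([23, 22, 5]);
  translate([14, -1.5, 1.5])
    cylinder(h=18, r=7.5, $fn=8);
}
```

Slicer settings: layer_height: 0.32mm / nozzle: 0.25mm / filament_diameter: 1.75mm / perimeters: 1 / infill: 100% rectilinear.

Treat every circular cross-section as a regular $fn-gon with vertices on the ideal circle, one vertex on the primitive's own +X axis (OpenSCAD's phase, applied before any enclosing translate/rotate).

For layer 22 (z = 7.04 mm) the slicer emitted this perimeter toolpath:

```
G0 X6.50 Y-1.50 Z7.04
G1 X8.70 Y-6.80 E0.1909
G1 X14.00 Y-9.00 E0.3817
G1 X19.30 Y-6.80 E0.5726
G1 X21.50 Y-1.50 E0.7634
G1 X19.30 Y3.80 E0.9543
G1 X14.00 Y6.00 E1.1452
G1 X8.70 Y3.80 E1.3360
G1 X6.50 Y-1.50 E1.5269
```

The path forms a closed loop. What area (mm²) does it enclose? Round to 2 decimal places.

Apply the shoelace formula to the sequence of (X, Y) vertices; enclosed area = 159.00 mm².

159.00 mm²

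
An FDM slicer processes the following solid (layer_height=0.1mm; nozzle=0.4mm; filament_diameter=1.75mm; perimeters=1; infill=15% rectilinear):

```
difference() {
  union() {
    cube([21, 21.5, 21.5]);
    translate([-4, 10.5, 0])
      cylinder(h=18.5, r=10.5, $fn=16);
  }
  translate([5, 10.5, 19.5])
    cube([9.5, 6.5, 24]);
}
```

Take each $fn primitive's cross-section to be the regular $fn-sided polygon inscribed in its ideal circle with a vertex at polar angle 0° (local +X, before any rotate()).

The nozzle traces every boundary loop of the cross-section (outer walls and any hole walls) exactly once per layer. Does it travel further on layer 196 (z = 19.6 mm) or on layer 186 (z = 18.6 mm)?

layer 196 (z = 19.6 mm)

Layer 196 (z = 19.6): the cube (footprint 21×21.5) is included at this height (perimeter 85.00 mm); the cylinder at (-4, 10.5) is absent (z outside [0, 18.5]); Combining (union): only the 21×21.5 cube is present, so the union is just that shape — boundary = 85.00 mm; the cube at (5, 10.5) is present — its section is the full 9.5×6.5 rectangle (perimeter 32.00 mm); Taking the first minus the rest: starting from that combined region, the 9.5×6.5 cube at (5, 10.5) lies wholly inside it (removes its full 61.75 mm² and its 32.00 mm outline becomes a hole wall) — boundary (outer + 1 inner loop) = 117.00 mm. So its perimeter = 117.00 mm. Layer 186 (z = 18.6): the cube is present — its section is the full 21×21.5 rectangle (perimeter 85.00 mm); the cylinder at (-4, 10.5) is not intersected at this z (z outside [0, 18.5]); Combining (union): only the 21×21.5 cube is present, so the union is just that shape — boundary = 85.00 mm; the cube at (5, 10.5) is absent (z outside [19.5, 43.5]); After the difference (first − rest): none of the subtracted shapes is present at this height, so that combined region is unchanged — boundary = 85.00 mm. So its perimeter = 85.00 mm. Layer 196 is larger (117.00 vs 85.00 mm).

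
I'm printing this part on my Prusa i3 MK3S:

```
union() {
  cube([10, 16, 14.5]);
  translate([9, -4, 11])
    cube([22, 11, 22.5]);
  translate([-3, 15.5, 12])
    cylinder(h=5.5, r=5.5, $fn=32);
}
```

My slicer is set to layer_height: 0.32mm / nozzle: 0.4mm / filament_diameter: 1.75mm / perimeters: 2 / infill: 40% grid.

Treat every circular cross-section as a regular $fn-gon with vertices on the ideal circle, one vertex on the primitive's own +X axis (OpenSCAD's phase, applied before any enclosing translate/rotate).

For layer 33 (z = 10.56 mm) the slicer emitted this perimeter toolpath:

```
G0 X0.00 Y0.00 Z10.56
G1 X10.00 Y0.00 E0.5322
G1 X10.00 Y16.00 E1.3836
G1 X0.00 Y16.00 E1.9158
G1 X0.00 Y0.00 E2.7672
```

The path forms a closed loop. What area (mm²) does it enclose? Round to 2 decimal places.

Apply the shoelace formula to the sequence of (X, Y) vertices; enclosed area = 160.00 mm².

160.00 mm²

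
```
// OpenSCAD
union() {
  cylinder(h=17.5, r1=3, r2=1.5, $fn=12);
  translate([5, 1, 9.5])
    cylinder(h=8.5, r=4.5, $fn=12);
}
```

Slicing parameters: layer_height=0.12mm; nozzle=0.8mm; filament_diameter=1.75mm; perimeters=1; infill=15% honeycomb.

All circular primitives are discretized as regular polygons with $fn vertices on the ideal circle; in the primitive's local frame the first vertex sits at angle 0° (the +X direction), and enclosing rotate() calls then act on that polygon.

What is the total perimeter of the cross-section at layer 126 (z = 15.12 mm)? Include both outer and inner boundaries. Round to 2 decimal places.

32.28 mm

At z = 15.12 mm: the cone: at t=0.864 of its height the radius interpolates to r₁+(r₂−r₁)t = 1.704, giving a regular 12-gon of that circumradius (perimeter = 2·12·1.704·sin(180°/12) = 10.58 mm); the r=4.5 cylinder at (5, 1) gives a regular 12-gon of circumradius 4.5 (constant along its height) (perimeter = 2·12·4.500·sin(180°/12) = 27.95 mm); Combining (union): the regions partially overlap (shared area 1.88 mm²), so the edge portions inside another operand are dropped and the merged outline is re-measured after clipping — boundary = 32.28 mm. Overall, the cross-section is a single solid region. Total boundary length (outer) = 32.28 mm.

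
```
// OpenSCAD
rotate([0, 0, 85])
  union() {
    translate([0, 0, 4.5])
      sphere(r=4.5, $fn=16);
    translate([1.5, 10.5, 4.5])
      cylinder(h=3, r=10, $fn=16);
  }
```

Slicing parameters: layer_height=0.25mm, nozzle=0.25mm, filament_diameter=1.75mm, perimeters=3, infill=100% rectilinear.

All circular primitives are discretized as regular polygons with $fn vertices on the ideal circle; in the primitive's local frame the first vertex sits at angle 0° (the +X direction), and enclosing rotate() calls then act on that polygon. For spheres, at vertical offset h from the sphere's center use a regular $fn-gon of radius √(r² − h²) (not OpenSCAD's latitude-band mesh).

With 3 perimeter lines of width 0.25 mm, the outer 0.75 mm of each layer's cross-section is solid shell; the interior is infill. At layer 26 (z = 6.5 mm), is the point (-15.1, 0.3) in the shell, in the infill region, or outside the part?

infill

At z = 6.5 mm: the r=4.5 sphere contributes a regular 16-gon of circumradius √(4.5²−2²) = 4.031; the r=10 cylinder at (1.5, 10.5) gives a regular 16-gon of circumradius 10 (constant along its height); Merging all regions: the regions partially overlap (shared area 17.14 mm²), so overlapping operands fuse into one piece — 1 connected region; (rotated 85° about Z; rotation is an isometry so areas/perimeters/island counts are preserved). Overall, the cross-section is a single solid region. Undo the 85° rotation: the query point maps to (-1.017, 15.069) in the un-rotated model frame. The nearest boundary edge runs (-5.57, 17.57)→(-2.33, 19.74); distance from the point to it = 4.61 mm. The point is inside the cross-section and 4.61 mm from the nearest boundary — more than the 0.75 mm shell width (3 × 0.25), so it's in the infill interior.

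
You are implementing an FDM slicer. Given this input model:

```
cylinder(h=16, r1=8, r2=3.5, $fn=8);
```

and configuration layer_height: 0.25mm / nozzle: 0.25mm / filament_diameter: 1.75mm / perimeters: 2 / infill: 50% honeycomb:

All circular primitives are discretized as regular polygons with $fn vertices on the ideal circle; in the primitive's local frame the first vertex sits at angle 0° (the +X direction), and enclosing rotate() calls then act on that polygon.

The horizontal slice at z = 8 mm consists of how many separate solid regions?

At z = 8 mm: the cone (r1=8→r2=3.5) has section circumradius 5.750 here — a regular 8-gon. The result has 1 disconnected region.

1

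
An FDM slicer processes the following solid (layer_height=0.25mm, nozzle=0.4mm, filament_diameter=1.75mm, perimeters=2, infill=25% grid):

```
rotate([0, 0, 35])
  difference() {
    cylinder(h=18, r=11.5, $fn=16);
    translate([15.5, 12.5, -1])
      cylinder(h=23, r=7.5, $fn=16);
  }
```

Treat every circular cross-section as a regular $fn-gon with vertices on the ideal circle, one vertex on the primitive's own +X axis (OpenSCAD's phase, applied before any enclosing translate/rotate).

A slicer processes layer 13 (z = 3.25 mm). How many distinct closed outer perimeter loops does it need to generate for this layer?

1

At z = 3.25 mm: the r=11.5 cylinder contributes a regular 16-gon of circumradius 11.5; the cylinder at (15.5, 12.5): section is a regular 16-gon, circumradius r=7.5; After the difference (first − rest): starting from the r=11.5 cylinder, the r=7.5 cylinder at (15.5, 12.5) misses the remaining region (no effect) — 1 connected region; (whole slice rotated 35° about Z — lengths, areas and connectivity unchanged). The result has 1 disconnected region.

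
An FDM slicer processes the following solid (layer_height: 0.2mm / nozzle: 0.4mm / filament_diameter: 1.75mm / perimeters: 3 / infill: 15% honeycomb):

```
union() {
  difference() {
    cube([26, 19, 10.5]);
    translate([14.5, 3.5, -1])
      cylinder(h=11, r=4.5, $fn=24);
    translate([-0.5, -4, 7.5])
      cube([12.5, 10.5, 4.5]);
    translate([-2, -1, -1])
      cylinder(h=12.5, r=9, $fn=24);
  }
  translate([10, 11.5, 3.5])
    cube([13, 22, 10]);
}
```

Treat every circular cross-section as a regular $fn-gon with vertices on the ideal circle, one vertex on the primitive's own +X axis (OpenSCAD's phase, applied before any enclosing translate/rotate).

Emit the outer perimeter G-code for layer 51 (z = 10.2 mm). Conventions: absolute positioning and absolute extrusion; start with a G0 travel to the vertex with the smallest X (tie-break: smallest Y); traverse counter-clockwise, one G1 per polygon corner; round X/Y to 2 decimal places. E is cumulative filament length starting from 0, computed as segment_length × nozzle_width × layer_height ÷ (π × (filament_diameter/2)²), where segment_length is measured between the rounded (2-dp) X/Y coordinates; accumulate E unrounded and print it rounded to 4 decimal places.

At z = 10.2 mm: the cube is present — its section is the full 26×19 rectangle; the cylinder at (14.5, 3.5) is not intersected at this z (z outside [-1, 10]); the 12.5×10.5 cube at (-0.5, -4) contributes its full rectangle; the r=9 cylinder at (-2, -1) contributes a regular 24-gon of circumradius 9; Subtracting the remaining from the first: starting from the 26×19 cube, the 12.5×10.5 cube at (-0.5, -4) partially overlaps it — only the 78.00 mm² overlap (of its 131.25 mm²) is removed, clipping the outline; the r=9 cylinder at (-2, -1) partially overlaps it — only the 2.07 mm² overlap (of its 251.57 mm²) is removed, clipping the outline — 1 connected region; the cube at (10, 11.5) is present — its section is the full 13×22 rectangle; Merging all regions: the regions partially overlap (shared area 97.50 mm²), so overlapping operands fuse into one piece — 1 connected region. The outline is a single polygon with 13 vertices. Extrusion per mm of travel: 0.4 × 0.2 / (π × 0.875²) = 0.033260. Accumulating E over each segment gives final E = 3.9261.

G0 X0.00 Y7.74 Z10.20
G1 X0.33 Y7.69 E0.0111
G1 X2.50 Y6.79 E0.0892
G1 X2.88 Y6.50 E0.1051
G1 X12.00 Y6.50 E0.4085
G1 X12.00 Y0.00 E0.6247
G1 X26.00 Y0.00 E1.0903
G1 X26.00 Y19.00 E1.7222
G1 X23.00 Y19.00 E1.8220
G1 X23.00 Y33.50 E2.3043
G1 X10.00 Y33.50 E2.7367
G1 X10.00 Y19.00 E3.2189
G1 X0.00 Y19.00 E3.5516
G1 X0.00 Y7.74 E3.9261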